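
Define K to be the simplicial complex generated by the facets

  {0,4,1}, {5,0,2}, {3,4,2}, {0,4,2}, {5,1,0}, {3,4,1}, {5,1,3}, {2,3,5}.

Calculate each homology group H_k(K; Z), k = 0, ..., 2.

We work with the vertex ordering 0 < 1 < 2 < 3 < 4 < 5. The simplices of K, each written with vertices in increasing order, are:

  0-simplices (6): [0], [1], [2], [3], [4], [5]
  1-simplices (12): [0,1], [0,2], [0,4], [0,5], [1,3], [1,4], [1,5], [2,3], [2,4], [2,5], [3,4], [3,5]
  2-simplices (8): [0,1,4], [0,1,5], [0,2,4], [0,2,5], [1,3,4], [1,3,5], [2,3,4], [2,3,5]

Hence C_0 ≅ Z^6, C_1 ≅ Z^12, C_2 ≅ Z^8.

Boundary ∂_1: C_1 → C_0 is given by ∂[p,q] = [q] − [p].
This gives a 6×12 integer matrix of rank 5; reducing to Smith normal form yields diagonal entries (1,1,1,1,1).

Boundary ∂_2: C_2 → C_1 maps a triangle to the signed sum of its edges. For instance
  ∂[1,3,4] = [3,4] − [1,4] + [1,3],
  ∂[2,3,5] = [3,5] − [2,5] + [2,3].
This gives a 12×8 integer matrix of rank 7; reducing to Smith normal form yields diagonal entries (1,1,1,1,1,1,1).

Now H_k = ker ∂_k / im ∂_{k+1}, so:

  H_0: rank C_0 − rank ∂_1 = 6 − 5 = 1, and the invariant factors of ∂_1 are all 1, so H_0 ≅ Z.
  H_1: rank ker ∂_1 − rank ∂_2 = (12 − 5) − 7 = 0, and the invariant factors of ∂_2 are all 1, so H_1 ≅ 0.
  H_2: rank ker ∂_2 − rank ∂_3 = (8 − 7) − 0 = 1, and there is no ∂_3, so H_2 ≅ Z.

As a check, the Euler characteristic is 6 − 12 + 8 = 2, which agrees with 1 − 0 + 1 = 2.

H_0 ≅ Z,  H_1 = 0,  H_2 ≅ Z.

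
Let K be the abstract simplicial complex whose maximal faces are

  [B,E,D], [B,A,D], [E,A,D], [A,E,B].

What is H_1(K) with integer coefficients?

Take the total order A < B < D < E on the vertex set. Then K (dimension 2) consists of the simplices:

  0-simplices (4): A, B, D, E
  1-simplices (6): AB, AD, AE, BD, BE, DE
  2-simplices (4): ABD, ABE, ADE, BDE

so the chain groups are C_0 ≅ Z^4, C_1 ≅ Z^6, C_2 ≅ Z^4.

Boundary ∂_1: C_1 → C_0 is given by ∂[p,q] = [q] − [p]. For instance
  ∂AB = B − A.
This gives a 4×6 integer matrix of rank 3; reducing to Smith normal form yields diagonal entries (1,1,1).

The boundary map ∂_2: C_2 → C_1 acts by ∂[p,q,r] = [q,r] − [p,r] + [p,q]. For instance
  ∂ABE = BE − AE + AB,
  ∂BDE = DE − BE + BD.
As a 6×4 matrix over Z this has rank 3, with invariant factors (1,1,1).

Now H_k = ker ∂_k / im ∂_{k+1}, so:

  H_1: rank ker ∂_1 − rank ∂_2 = (6 − 3) − 3 = 0, and the invariant factors of ∂_2 are all 1, so H_1 = 0.

H_1 ≅ 0.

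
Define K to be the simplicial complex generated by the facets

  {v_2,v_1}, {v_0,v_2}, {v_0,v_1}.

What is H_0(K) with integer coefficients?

K has 3 vertices, 3 edges.
rank ∂_0 = 0, rank ∂_1 = 2 ⇒ b_0 = 3 − 0 − 2 = 1; all invariant factors of ∂_1 are 1 so no torsion. So H_0 ≅ Z.

H_0 ≅ Z.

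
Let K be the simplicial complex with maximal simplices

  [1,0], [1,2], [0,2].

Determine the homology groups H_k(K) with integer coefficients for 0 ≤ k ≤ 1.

H_0 ≅ Z,  H_1 ≅ Z.

Order the vertices as 0 < 1 < 2. Listing each simplex with vertices in this order, K has dimension 1 with simplices:

  0-simplices (3): [0], [1], [2]
  1-simplices (3): [0,1], [0,2], [1,2]

so the chain groups are C_0 ≅ Z^3, C_1 ≅ Z^3.

Boundary ∂_1: C_1 → C_0 is given by ∂[p,q] = [q] − [p]. For instance
  ∂[0,1] = [1] − [0].
The resulting 3×3 matrix has rank 2, and its Smith normal form has invariant factors (1,1).

From H_k ≅ ker(∂_k) / im(∂_{k+1}) we obtain:

  H_0: rank C_0 − rank ∂_1 = 3 − 2 = 1, and the invariant factors of ∂_1 are all 1, so H_0 = Z.
  H_1: rank ker ∂_1 − rank ∂_2 = (3 − 2) − 0 = 1, and there is no ∂_2, so H_1 = Z.

As a check, the Euler characteristic is 3 − 3 = 0, which agrees with 1 − 1 = 0.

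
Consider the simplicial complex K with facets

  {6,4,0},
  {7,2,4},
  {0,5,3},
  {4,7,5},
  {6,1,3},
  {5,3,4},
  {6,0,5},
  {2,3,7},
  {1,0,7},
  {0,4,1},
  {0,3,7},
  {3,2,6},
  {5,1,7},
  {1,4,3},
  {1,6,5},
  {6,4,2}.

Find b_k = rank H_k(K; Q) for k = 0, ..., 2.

Fix the vertex order 0 < 1 < 2 < 3 < 4 < 5 < 6 < 7 and write every simplex with vertices in increasing order. Then dim K = 2 and the simplices of K are:

  0-simplices (8): [0], [1], [2], [3], [4], [5], [6], [7]
  1-simplices (24): (24 of them)
  2-simplices (16): [0,1,4], [0,1,7], [0,3,5], [0,3,7], [0,4,6], [0,5,6], [1,3,4], [1,3,6], [1,5,6], [1,5,7], [2,3,6], [2,3,7], [2,4,6], [2,4,7], [3,4,5], [4,5,7]

giving chain groups C_0 ≅ Z^8, C_1 ≅ Z^24, C_2 ≅ Z^16.

Boundary ∂_1: C_1 → C_0 sends each edge [p,q] (with p < q) to q − p. For instance
  ∂[0,1] = [1] − [0].
The resulting 8×24 matrix has rank 7, and its Smith normal form has invariant factors (1,1,1,1,1,1,1).

Boundary ∂_2: C_2 → C_1 sends each 2-simplex [p,q,r] to [q,r] − [p,r] + [p,q]. For instance
  ∂[0,1,7] = [1,7] − [0,7] + [0,1],
  ∂[1,3,4] = [3,4] − [1,4] + [1,3].
This gives a 24×16 integer matrix of rank 15; reducing to Smith normal form yields diagonal entries (1,1,1,1,1,1,1,1,1,1,1,1,1,1,1).

From H_k ≅ ker(∂_k) / im(∂_{k+1}) we obtain:

  H_0: rank C_0 − rank ∂_1 = 8 − 7 = 1, and the invariant factors of ∂_1 are all 1, so H_0 = Z.
  H_1: rank ker ∂_1 − rank ∂_2 = (24 − 7) − 15 = 2, and the invariant factors of ∂_2 are all 1, so H_1 = Z^2.
  H_2: rank ker ∂_2 − rank ∂_3 = (16 − 15) − 0 = 1, and there is no ∂_3, so H_2 = Z.

(K is a triangulation of the torus T^2.)

Hence the Betti numbers are b_0 = 1, b_1 = 2, b_2 = 1.

b_0 = 1, b_1 = 2, b_2 = 1.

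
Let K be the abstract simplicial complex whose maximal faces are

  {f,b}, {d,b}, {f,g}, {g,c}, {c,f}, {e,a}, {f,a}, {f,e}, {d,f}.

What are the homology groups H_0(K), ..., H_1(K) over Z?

H_0 = Z,  H_1 = Z^3.

Take the total order a < b < c < d < e < f < g on the vertex set. Then K (dimension 1) consists of the simplices:

  0-simplices (7): a, b, c, d, e, f, g
  1-simplices (9): ae, af, bd, bf, cf, cg, df, ef, fg

Hence C_0 ≅ Z^7, C_1 ≅ Z^9.

∂_1: C_1 → C_0 maps an edge to its endpoints' difference, ∂[p,q] = q − p. For instance
  ∂bd = d − b.
This gives a 7×9 integer matrix of rank 6; reducing to Smith normal form yields diagonal entries (1,1,1,1,1,1).

Computing H_k = (kernel of ∂_k) / (image of ∂_{k+1}):

  H_0: rank C_0 − rank ∂_1 = 7 − 6 = 1, and the invariant factors of ∂_1 are all 1, so H_0 = Z.
  H_1: rank ker ∂_1 − rank ∂_2 = (9 − 6) − 0 = 3, and there is no ∂_2, so H_1 = Z^3.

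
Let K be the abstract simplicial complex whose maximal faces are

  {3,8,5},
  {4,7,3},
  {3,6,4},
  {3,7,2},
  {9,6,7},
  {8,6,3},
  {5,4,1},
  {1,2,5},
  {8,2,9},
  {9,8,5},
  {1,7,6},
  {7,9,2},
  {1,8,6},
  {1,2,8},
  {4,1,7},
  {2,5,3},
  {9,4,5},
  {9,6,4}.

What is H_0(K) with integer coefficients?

H_0 ≅ Z.

Order the vertices as 1 < 2 < 3 < 4 < 5 < 6 < 7 < 8 < 9. Listing each simplex with vertices in this order, K has dimension 2 with simplices:

  0-simplices (9): [1], [2], [3], [4], [5], [6], [7], [8], [9]
  1-simplices (27): (27 of them)
  2-simplices (18): [1,2,5], [1,2,8], [1,4,5], [1,4,7], [1,6,7], [1,6,8], [2,3,5], [2,3,7], [2,7,9], [2,8,9], [3,4,6], [3,4,7], [3,5,8], [3,6,8], [4,5,9], [4,6,9], [5,8,9], [6,7,9]

giving chain groups C_0 ≅ Z^9, C_1 ≅ Z^27, C_2 ≅ Z^18.

The boundary map ∂_1: C_1 → C_0 is given by ∂[p,q] = [q] − [p].
This gives a 9×27 integer matrix of rank 8; reducing to Smith normal form yields diagonal entries (1,1,1,1,1,1,1,1).

Boundary ∂_2: C_2 → C_1 maps a triangle to the signed sum of its edges. For instance
  ∂[1,4,5] = [4,5] − [1,5] + [1,4],
  ∂[1,6,7] = [6,7] − [1,7] + [1,6].
The resulting 27×18 matrix has rank 18, and its Smith normal form has invariant factors (1,1,1,1,1,1,1,1,1,1,1,1,1,1,1,1,1,2).

Computing H_k = (kernel of ∂_k) / (image of ∂_{k+1}):

  H_0: rank C_0 − rank ∂_1 = 9 − 8 = 1, and the invariant factors of ∂_1 are all 1, so H_0 ≅ Z.

(K is a triangulation of the Klein bottle.)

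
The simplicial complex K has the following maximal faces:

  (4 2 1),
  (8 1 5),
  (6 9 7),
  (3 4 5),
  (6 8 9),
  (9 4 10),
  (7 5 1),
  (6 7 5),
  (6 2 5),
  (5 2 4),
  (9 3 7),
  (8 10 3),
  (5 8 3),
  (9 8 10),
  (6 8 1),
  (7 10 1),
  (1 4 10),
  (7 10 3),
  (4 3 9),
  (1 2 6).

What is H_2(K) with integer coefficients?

We work with the vertex ordering 1 < 2 < 3 < 4 < 5 < 6 < 7 < 8 < 9 < 10. The simplices of K, each written with vertices in increasing order, are:

  0-simplices (10): [1], [2], [3], [4], [5], [6], [7], [8], [9], [10]
  1-simplices (30): (30 of them)
  2-simplices (20): (20 of them)

Hence C_0 ≅ Z^10, C_1 ≅ Z^30, C_2 ≅ Z^20.

The boundary map ∂_1: C_1 → C_0 maps an edge to its endpoints' difference, ∂[p,q] = q − p.
The resulting 10×30 matrix has rank 9, and its Smith normal form has invariant factors (1,1,1,1,1,1,1,1,1).

Boundary ∂_2: C_2 → C_1 maps a triangle to the signed sum of its edges. For instance
  ∂[1,6,8] = [6,8] − [1,8] + [1,6],
  ∂[5,6,7] = [6,7] − [5,7] + [5,6].
The 30×20 boundary matrix has rank 20 and Smith normal form diag(1,1,1,1,1,1,1,1,1,1,1,1,1,1,1,1,1,1,1,2).

Reading off H_k = ker ∂_k / im ∂_{k+1}:

  H_2: rank ker ∂_2 − rank ∂_3 = (20 − 20) − 0 = 0, and there is no ∂_3, so H_2 = 0.

H_2 = 0.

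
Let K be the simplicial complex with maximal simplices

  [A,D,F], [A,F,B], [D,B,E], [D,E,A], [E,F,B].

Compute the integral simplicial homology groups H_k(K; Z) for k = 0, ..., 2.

H_0 ≅ Z,  H_1 ≅ Z,  H_2 = 0.

K has 5 vertices, 10 edges, 5 triangles.
rank ∂_0 = 0, rank ∂_1 = 4 ⇒ b_0 = 5 − 0 − 4 = 1; all invariant factors of ∂_1 are 1 so no torsion. So H_0 ≅ Z.
rank ∂_1 = 4, rank ∂_2 = 5 ⇒ b_1 = 10 − 4 − 5 = 1; all invariant factors of ∂_2 are 1 so no torsion. So H_1 ≅ Z.
rank ∂_2 = 5, rank ∂_3 = 0 ⇒ b_2 = 5 − 5 − 0 = 0. So H_2 ≅ 0.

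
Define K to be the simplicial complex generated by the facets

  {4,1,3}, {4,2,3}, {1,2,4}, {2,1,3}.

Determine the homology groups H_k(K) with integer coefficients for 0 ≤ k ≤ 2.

H_0 = Z,  H_1 = 0,  H_2 = Z.

Order the vertices as 1 < 2 < 3 < 4. Listing each simplex with vertices in this order, K has dimension 2 with simplices:

  0-simplices (4): [1], [2], [3], [4]
  1-simplices (6): [1,2], [1,3], [1,4], [2,3], [2,4], [3,4]
  2-simplices (4): [1,2,3], [1,2,4], [1,3,4], [2,3,4]

so the chain groups are C_0 ≅ Z^4, C_1 ≅ Z^6, C_2 ≅ Z^4.

The boundary map ∂_1: C_1 → C_0 maps an edge to its endpoints' difference, ∂[p,q] = q − p.
This gives a 4×6 integer matrix of rank 3; reducing to Smith normal form yields diagonal entries (1,1,1).

∂_2: C_2 → C_1 acts by ∂[p,q,r] = [q,r] − [p,r] + [p,q]. For instance
  ∂[2,3,4] = [3,4] − [2,4] + [2,3],
  ∂[1,3,4] = [3,4] − [1,4] + [1,3].
The resulting 6×4 matrix has rank 3, and its Smith normal form has invariant factors (1,1,1).

From H_k ≅ ker(∂_k) / im(∂_{k+1}) we obtain:

  H_0: rank C_0 − rank ∂_1 = 4 − 3 = 1, and the invariant factors of ∂_1 are all 1, so H_0 = Z.
  H_1: rank ker ∂_1 − rank ∂_2 = (6 − 3) − 3 = 0, and the invariant factors of ∂_2 are all 1, so H_1 = 0.
  H_2: rank ker ∂_2 − rank ∂_3 = (4 − 3) − 0 = 1, and there is no ∂_3, so H_2 = Z.

As a check, the Euler characteristic is 4 − 6 + 4 = 2, which agrees with 1 − 0 + 1 = 2.
(K is a triangulation of the 2-sphere S^2.)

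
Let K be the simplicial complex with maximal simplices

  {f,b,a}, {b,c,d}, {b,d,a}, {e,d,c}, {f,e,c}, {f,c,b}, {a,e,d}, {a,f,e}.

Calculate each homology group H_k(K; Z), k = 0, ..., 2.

H_0 = Z,  H_1 = 0,  H_2 = Z.

Order the vertices as a < b < c < d < e < f. Listing each simplex with vertices in this order, K has dimension 2 with simplices:

  0-simplices (6): a, b, c, d, e, f
  1-simplices (12): ab, ad, ae, af, bc, bd, bf, cd, ce, cf, de, ef
  2-simplices (8): abd, abf, ade, aef, bcd, bcf, cde, cef

Hence C_0 ≅ Z^6, C_1 ≅ Z^12, C_2 ≅ Z^8.

Boundary ∂_1: C_1 → C_0 is given by ∂[p,q] = [q] − [p]. For instance
  ∂ae = e − a.
The resulting 6×12 matrix has rank 5, and its Smith normal form has invariant factors (1,1,1,1,1).

Boundary ∂_2: C_2 → C_1 sends each 2-simplex [p,q,r] to [q,r] − [p,r] + [p,q]. For instance
  ∂abf = bf − af + ab,
  ∂bcf = cf − bf + bc.
This gives a 12×8 integer matrix of rank 7; reducing to Smith normal form yields diagonal entries (1,1,1,1,1,1,1).

Computing H_k = (kernel of ∂_k) / (image of ∂_{k+1}):

  H_0: rank C_0 − rank ∂_1 = 6 − 5 = 1, and the invariant factors of ∂_1 are all 1, so H_0 = Z.
  H_1: rank ker ∂_1 − rank ∂_2 = (12 − 5) − 7 = 0, and the invariant factors of ∂_2 are all 1, so H_1 = 0.
  H_2: rank ker ∂_2 − rank ∂_3 = (8 − 7) − 0 = 1, and there is no ∂_3, so H_2 = Z.

(K is a triangulation of the 2-sphere S^2.)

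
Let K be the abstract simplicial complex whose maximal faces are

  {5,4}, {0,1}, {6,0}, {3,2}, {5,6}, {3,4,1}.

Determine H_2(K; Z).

Order the vertices as 0 < 1 < 2 < 3 < 4 < 5 < 6. Listing each simplex with vertices in this order, K has dimension 2 with simplices:

  0-simplices (7): [0], [1], [2], [3], [4], [5], [6]
  1-simplices (8): [0,1], [0,6], [1,3], [1,4], [2,3], [3,4], [4,5], [5,6]
  2-simplices (1): [1,3,4]

Hence C_0 ≅ Z^7, C_1 ≅ Z^8, C_2 ≅ Z^1.

Boundary ∂_1: C_1 → C_0 sends each edge [p,q] (with p < q) to q − p. For instance
  ∂[0,1] = [1] − [0].
The resulting 7×8 matrix has rank 6, and its Smith normal form has invariant factors (1,1,1,1,1,1).

Boundary ∂_2: C_2 → C_1 acts by ∂[p,q,r] = [q,r] − [p,r] + [p,q]. For instance
  ∂[1,3,4] = [3,4] − [1,4] + [1,3].
This gives a 8×1 integer matrix of rank 1; reducing to Smith normal form yields diagonal entries (1).

Computing H_k = (kernel of ∂_k) / (image of ∂_{k+1}):

  H_2: rank ker ∂_2 − rank ∂_3 = (1 − 1) − 0 = 0, and there is no ∂_3, so H_2 = 0.

H_2 ≅ 0.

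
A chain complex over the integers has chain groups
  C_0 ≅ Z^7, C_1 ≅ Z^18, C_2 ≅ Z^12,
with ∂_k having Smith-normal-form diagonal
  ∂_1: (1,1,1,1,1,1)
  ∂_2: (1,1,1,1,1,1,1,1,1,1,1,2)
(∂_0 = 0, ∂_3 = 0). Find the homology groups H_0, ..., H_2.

H_0 ≅ Z,  H_1 ≅ Z_2,  H_2 = 0.

H_0: b_0 = 7 − 0 − 6 = 1; torsion from ∂_1 factors > 1: none. So H_0 ≅ Z.
H_1: b_1 = 18 − 6 − 12 = 0; torsion from ∂_2 factors > 1: [2]. So H_1 ≅ Z_2.
H_2: b_2 = 12 − 12 − 0 = 0; torsion from ∂_3 factors > 1: none. So H_2 ≅ 0.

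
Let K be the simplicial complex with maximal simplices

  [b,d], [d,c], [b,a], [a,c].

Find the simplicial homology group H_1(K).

We work with the vertex ordering a < b < c < d. The simplices of K, each written with vertices in increasing order, are:

  0-simplices (4): a, b, c, d
  1-simplices (4): ab, ac, bd, cd

Hence C_0 ≅ Z^4, C_1 ≅ Z^4.

The boundary map ∂_1: C_1 → C_0 is given by ∂[p,q] = [q] − [p]. For instance
  ∂bd = d − b.
The resulting 4×4 matrix has rank 3, and its Smith normal form has invariant factors (1,1,1).

Now H_k = ker ∂_k / im ∂_{k+1}, so:

  H_1: rank ker ∂_1 − rank ∂_2 = (4 − 3) − 0 = 1, and there is no ∂_2, so H_1 ≅ Z.

H_1 = Z.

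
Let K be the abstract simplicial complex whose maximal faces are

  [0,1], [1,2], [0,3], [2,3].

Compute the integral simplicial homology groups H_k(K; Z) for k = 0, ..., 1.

We work with the vertex ordering 0 < 1 < 2 < 3. The simplices of K, each written with vertices in increasing order, are:

  0-simplices (4): [0], [1], [2], [3]
  1-simplices (4): [0,1], [0,3], [1,2], [2,3]

giving chain groups C_0 ≅ Z^4, C_1 ≅ Z^4.

Boundary ∂_1: C_1 → C_0 is given by ∂[p,q] = [q] − [p]. For instance
  ∂[2,3] = [3] − [2].
This gives a 4×4 integer matrix of rank 3; reducing to Smith normal form yields diagonal entries (1,1,1).

Reading off H_k = ker ∂_k / im ∂_{k+1}:

  H_0: rank C_0 − rank ∂_1 = 4 − 3 = 1, and the invariant factors of ∂_1 are all 1, so H_0 ≅ Z.
  H_1: rank ker ∂_1 − rank ∂_2 = (4 − 3) − 0 = 1, and there is no ∂_2, so H_1 ≅ Z.

(K is a triangulation of the circle S^1.)

H_0 ≅ Z,  H_1 ≅ Z.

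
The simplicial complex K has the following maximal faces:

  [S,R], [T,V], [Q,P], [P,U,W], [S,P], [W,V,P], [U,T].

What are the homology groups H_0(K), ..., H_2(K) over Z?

H_0 ≅ Z,  H_1 ≅ Z,  H_2 = 0.

We work with the vertex ordering P < Q < R < S < T < U < V < W. The simplices of K, each written with vertices in increasing order, are:

  0-simplices (8): P, Q, R, S, T, U, V, W
  1-simplices (10): PQ, PS, PU, PV, PW, RS, TU, TV, UW, VW
  2-simplices (2): PUW, PVW

giving chain groups C_0 ≅ Z^8, C_1 ≅ Z^10, C_2 ≅ Z^2.

The boundary map ∂_1: C_1 → C_0 is given by ∂[p,q] = [q] − [p].
As a 8×10 matrix over Z this has rank 7, with invariant factors (1,1,1,1,1,1,1).

The boundary map ∂_2: C_2 → C_1 acts by ∂[p,q,r] = [q,r] − [p,r] + [p,q]. For instance
  ∂PVW = VW − PW + PV,
  ∂PUW = UW − PW + PU.
The 10×2 boundary matrix has rank 2 and Smith normal form diag(1,1).

Computing H_k = (kernel of ∂_k) / (image of ∂_{k+1}):

  H_0: rank C_0 − rank ∂_1 = 8 − 7 = 1, and the invariant factors of ∂_1 are all 1, so H_0 ≅ Z.
  H_1: rank ker ∂_1 − rank ∂_2 = (10 − 7) − 2 = 1, and the invariant factors of ∂_2 are all 1, so H_1 ≅ Z.
  H_2: rank ker ∂_2 − rank ∂_3 = (2 − 2) − 0 = 0, and there is no ∂_3, so H_2 ≅ 0.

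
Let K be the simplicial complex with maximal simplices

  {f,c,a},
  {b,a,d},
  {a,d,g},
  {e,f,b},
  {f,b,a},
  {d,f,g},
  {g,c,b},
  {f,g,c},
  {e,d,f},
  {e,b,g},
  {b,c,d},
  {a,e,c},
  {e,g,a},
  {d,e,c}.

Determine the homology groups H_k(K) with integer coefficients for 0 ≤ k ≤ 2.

Take the total order a < b < c < d < e < f < g on the vertex set. Then K (dimension 2) consists of the simplices:

  0-simplices (7): a, b, c, d, e, f, g
  1-simplices (21): ab, ac, ad, ae, af, ag, bc, bd, be, bf, bg, cd, ce, cf, cg, de, df, dg, ef, eg, fg
  2-simplices (14): abd, abf, ace, acf, adg, aeg, bcd, bcg, bef, beg, cde, cfg, def, dfg

Hence C_0 ≅ Z^7, C_1 ≅ Z^21, C_2 ≅ Z^14.

The boundary map ∂_1: C_1 → C_0 maps an edge to its endpoints' difference, ∂[p,q] = q − p. For instance
  ∂af = f − a.
The 7×21 boundary matrix has rank 6 and Smith normal form diag(1,1,1,1,1,1).

The boundary map ∂_2: C_2 → C_1 acts by ∂[p,q,r] = [q,r] − [p,r] + [p,q]. For instance
  ∂adg = dg − ag + ad,
  ∂cfg = fg − cg + cf.
This gives a 21×14 integer matrix of rank 13; reducing to Smith normal form yields diagonal entries (1,1,1,1,1,1,1,1,1,1,1,1,1).

Reading off H_k = ker ∂_k / im ∂_{k+1}:

  H_0: rank C_0 − rank ∂_1 = 7 − 6 = 1, and the invariant factors of ∂_1 are all 1, so H_0 ≅ Z.
  H_1: rank ker ∂_1 − rank ∂_2 = (21 − 6) − 13 = 2, and the invariant factors of ∂_2 are all 1, so H_1 ≅ Z^2.
  H_2: rank ker ∂_2 − rank ∂_3 = (14 − 13) − 0 = 1, and there is no ∂_3, so H_2 ≅ Z.

H_0 ≅ Z,  H_1 ≅ Z^2,  H_2 ≅ Z.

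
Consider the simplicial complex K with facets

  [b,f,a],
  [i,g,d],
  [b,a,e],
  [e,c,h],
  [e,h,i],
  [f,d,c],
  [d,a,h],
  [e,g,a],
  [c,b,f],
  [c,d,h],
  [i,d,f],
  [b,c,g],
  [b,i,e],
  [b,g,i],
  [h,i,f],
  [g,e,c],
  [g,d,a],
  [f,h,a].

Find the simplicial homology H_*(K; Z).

Order the vertices as a < b < c < d < e < f < g < h < i. Listing each simplex with vertices in this order, K has dimension 2 with simplices:

  0-simplices (9): a, b, c, d, e, f, g, h, i
  1-simplices (27): ab, ad, ae, af, ag, ah, bc, be, bf, bg, bi, cd, ce, cf, cg, ch, df, dg, dh, di, eg, eh, ei, fh, fi, gi, hi
  2-simplices (18): abe, abf, adg, adh, aeg, afh, bcf, bcg, bei, bgi, cdf, cdh, ceg, ceh, dfi, dgi, ehi, fhi

giving chain groups C_0 ≅ Z^9, C_1 ≅ Z^27, C_2 ≅ Z^18.

The boundary map ∂_1: C_1 → C_0 is given by ∂[p,q] = [q] − [p]. For instance
  ∂bg = g − b.
The resulting 9×27 matrix has rank 8, and its Smith normal form has invariant factors (1,1,1,1,1,1,1,1).

The boundary map ∂_2: C_2 → C_1 acts by ∂[p,q,r] = [q,r] − [p,r] + [p,q]. For instance
  ∂cdh = dh − ch + cd,
  ∂bcf = cf − bf + bc.
The 27×18 boundary matrix has rank 18 and Smith normal form diag(1,1,1,1,1,1,1,1,1,1,1,1,1,1,1,1,1,2).

Reading off H_k = ker ∂_k / im ∂_{k+1}:

  H_0: rank C_0 − rank ∂_1 = 9 − 8 = 1, and the invariant factors of ∂_1 are all 1, so H_0 ≅ Z.
  H_1: rank ker ∂_1 − rank ∂_2 = (27 − 8) − 18 = 1, and ∂_2 has invariant factor 2 > 1, so H_1 ≅ Z × Z/2.
  H_2: rank ker ∂_2 − rank ∂_3 = (18 − 18) − 0 = 0, and there is no ∂_3, so H_2 ≅ 0.

H_0 ≅ Z,  H_1 ≅ Z × Z/2,  H_2 = 0.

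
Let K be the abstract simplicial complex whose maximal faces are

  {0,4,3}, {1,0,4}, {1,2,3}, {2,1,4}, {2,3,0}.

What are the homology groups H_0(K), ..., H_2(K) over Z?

Fix the vertex order 0 < 1 < 2 < 3 < 4 and write every simplex with vertices in increasing order. Then dim K = 2 and the simplices of K are:

  0-simplices (5): [0], [1], [2], [3], [4]
  1-simplices (10): [0,1], [0,2], [0,3], [0,4], [1,2], [1,3], [1,4], [2,3], [2,4], [3,4]
  2-simplices (5): [0,1,4], [0,2,3], [0,3,4], [1,2,3], [1,2,4]

Hence C_0 ≅ Z^5, C_1 ≅ Z^10, C_2 ≅ Z^5.

∂_1: C_1 → C_0 sends each edge [p,q] (with p < q) to q − p. For instance
  ∂[3,4] = [4] − [3].
As a 5×10 matrix over Z this has rank 4, with invariant factors (1,1,1,1).

∂_2: C_2 → C_1 acts by ∂[p,q,r] = [q,r] − [p,r] + [p,q]. For instance
  ∂[0,2,3] = [2,3] − [0,3] + [0,2],
  ∂[0,1,4] = [1,4] − [0,4] + [0,1].
The 10×5 boundary matrix has rank 5 and Smith normal form diag(1,1,1,1,1).

From H_k ≅ ker(∂_k) / im(∂_{k+1}) we obtain:

  H_0: rank C_0 − rank ∂_1 = 5 − 4 = 1, and the invariant factors of ∂_1 are all 1, so H_0 = Z.
  H_1: rank ker ∂_1 − rank ∂_2 = (10 − 4) − 5 = 1, and the invariant factors of ∂_2 are all 1, so H_1 = Z.
  H_2: rank ker ∂_2 − rank ∂_3 = (5 − 5) − 0 = 0, and there is no ∂_3, so H_2 = 0.

H_0 = Z,  H_1 = Z,  H_2 = 0.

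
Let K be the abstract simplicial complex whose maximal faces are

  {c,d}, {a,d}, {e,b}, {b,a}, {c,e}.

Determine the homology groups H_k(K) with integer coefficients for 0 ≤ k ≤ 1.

Fix the vertex order a < b < c < d < e and write every simplex with vertices in increasing order. Then dim K = 1 and the simplices of K are:

  0-simplices (5): a, b, c, d, e
  1-simplices (5): ab, ad, be, cd, ce

giving chain groups C_0 ≅ Z^5, C_1 ≅ Z^5.

The boundary map ∂_1: C_1 → C_0 sends each edge [p,q] (with p < q) to q − p.
This gives a 5×5 integer matrix of rank 4; reducing to Smith normal form yields diagonal entries (1,1,1,1).

Now H_k = ker ∂_k / im ∂_{k+1}, so:

  H_0: rank C_0 − rank ∂_1 = 5 − 4 = 1, and the invariant factors of ∂_1 are all 1, so H_0 ≅ Z.
  H_1: rank ker ∂_1 − rank ∂_2 = (5 − 4) − 0 = 1, and there is no ∂_2, so H_1 ≅ Z.

H_0 ≅ Z,  H_1 ≅ Z.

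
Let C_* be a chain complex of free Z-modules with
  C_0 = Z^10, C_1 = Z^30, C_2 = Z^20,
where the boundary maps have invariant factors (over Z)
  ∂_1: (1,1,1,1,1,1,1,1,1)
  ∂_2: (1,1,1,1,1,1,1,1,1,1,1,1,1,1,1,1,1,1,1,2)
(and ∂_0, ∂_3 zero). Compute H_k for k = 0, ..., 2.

H_0 = Z,  H_1 = Z × Z/2,  H_2 = 0.

H_0: b_0 = 10 − 0 − 9 = 1; torsion from ∂_1 factors > 1: none. So H_0 = Z.
H_1: b_1 = 30 − 9 − 20 = 1; torsion from ∂_2 factors > 1: [2]. So H_1 = Z × Z/2.
H_2: b_2 = 20 − 20 − 0 = 0; torsion from ∂_3 factors > 1: none. So H_2 = 0.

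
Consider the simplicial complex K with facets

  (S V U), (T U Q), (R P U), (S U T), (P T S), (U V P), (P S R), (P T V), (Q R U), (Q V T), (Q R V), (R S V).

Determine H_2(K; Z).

Fix the vertex order P < Q < R < S < T < U < V and write every simplex with vertices in increasing order. Then dim K = 2 and the simplices of K are:

  0-simplices (7): P, Q, R, S, T, U, V
  1-simplices (18): PR, PS, PT, PU, PV, QR, QT, QU, QV, RS, RU, RV, ST, SU, SV, TU, TV, UV
  2-simplices (12): PRS, PRU, PST, PTV, PUV, QRU, QRV, QTU, QTV, RSV, STU, SUV

Hence C_0 ≅ Z^7, C_1 ≅ Z^18, C_2 ≅ Z^12.

The boundary map ∂_1: C_1 → C_0 maps an edge to its endpoints' difference, ∂[p,q] = q − p. For instance
  ∂PV = V − P.
As a 7×18 matrix over Z this has rank 6, with invariant factors (1,1,1,1,1,1).

Boundary ∂_2: C_2 → C_1 maps a triangle to the signed sum of its edges. For instance
  ∂STU = TU − SU + ST,
  ∂QRU = RU − QU + QR.
The 18×12 boundary matrix has rank 12 and Smith normal form diag(1,1,1,1,1,1,1,1,1,1,1,2).

Now H_k = ker ∂_k / im ∂_{k+1}, so:

  H_2: rank ker ∂_2 − rank ∂_3 = (12 − 12) − 0 = 0, and there is no ∂_3, so H_2 ≅ 0.

H_2 = 0.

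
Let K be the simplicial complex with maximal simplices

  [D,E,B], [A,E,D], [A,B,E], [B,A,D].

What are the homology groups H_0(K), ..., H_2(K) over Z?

H_0 = Z,  H_1 = 0,  H_2 = Z.

Order the vertices as A < B < D < E. Listing each simplex with vertices in this order, K has dimension 2 with simplices:

  0-simplices (4): A, B, D, E
  1-simplices (6): AB, AD, AE, BD, BE, DE
  2-simplices (4): ABD, ABE, ADE, BDE

Hence C_0 ≅ Z^4, C_1 ≅ Z^6, C_2 ≅ Z^4.

The boundary map ∂_1: C_1 → C_0 maps an edge to its endpoints' difference, ∂[p,q] = q − p. For instance
  ∂AE = E − A.
As a 4×6 matrix over Z this has rank 3, with invariant factors (1,1,1).

The boundary map ∂_2: C_2 → C_1 acts by ∂[p,q,r] = [q,r] − [p,r] + [p,q]. For instance
  ∂BDE = DE − BE + BD,
  ∂ABE = BE − AE + AB.
As a 6×4 matrix over Z this has rank 3, with invariant factors (1,1,1).

Now H_k = ker ∂_k / im ∂_{k+1}, so:

  H_0: rank C_0 − rank ∂_1 = 4 − 3 = 1, and the invariant factors of ∂_1 are all 1, so H_0 = Z.
  H_1: rank ker ∂_1 − rank ∂_2 = (6 − 3) − 3 = 0, and the invariant factors of ∂_2 are all 1, so H_1 = 0.
  H_2: rank ker ∂_2 − rank ∂_3 = (4 − 3) − 0 = 1, and there is no ∂_3, so H_2 = Z.

As a check, the Euler characteristic is 4 − 6 + 4 = 2, which agrees with 1 − 0 + 1 = 2.
(K is a triangulation of the 2-sphere S^2.)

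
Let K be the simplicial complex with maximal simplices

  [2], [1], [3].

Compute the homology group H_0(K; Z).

K has 3 vertices.
rank ∂_0 = 0, rank ∂_1 = 0 ⇒ b_0 = 3 − 0 − 0 = 3. So H_0 ≅ Z^3.

H_0 ≅ Z^3.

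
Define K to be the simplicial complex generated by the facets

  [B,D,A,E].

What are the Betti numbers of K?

b_0 = 1, b_1 = 0, b_2 = 0, b_3 = 0.

Fix the vertex order A < B < D < E and write every simplex with vertices in increasing order. Then dim K = 3 and the simplices of K are:

  0-simplices (4): A, B, D, E
  1-simplices (6): AB, AD, AE, BD, BE, DE
  2-simplices (4): ABD, ABE, ADE, BDE
  3-simplices (1): ABDE

Hence C_0 ≅ Z^4, C_1 ≅ Z^6, C_2 ≅ Z^4, C_3 ≅ Z^1.

The boundary map ∂_1: C_1 → C_0 is given by ∂[p,q] = [q] − [p].
The 4×6 boundary matrix has rank 3 and Smith normal form diag(1,1,1).

The boundary map ∂_2: C_2 → C_1 sends each 2-simplex [p,q,r] to [q,r] − [p,r] + [p,q]. For instance
  ∂BDE = DE − BE + BD,
  ∂ABE = BE − AE + AB.
As a 6×4 matrix over Z this has rank 3, with invariant factors (1,1,1).

∂_3: C_3 → C_2 sends each 3-simplex σ to the alternating sum Σ_i (−1)^i (σ with its i-th vertex removed). For instance
  ∂ABDE = BDE − ADE + ABE − ABD.
The 4×1 boundary matrix has rank 1 and Smith normal form diag(1).

Reading off H_k = ker ∂_k / im ∂_{k+1}:

  H_0: rank C_0 − rank ∂_1 = 4 − 3 = 1, and the invariant factors of ∂_1 are all 1, so H_0 ≅ Z.
  H_1: rank ker ∂_1 − rank ∂_2 = (6 − 3) − 3 = 0, and the invariant factors of ∂_2 are all 1, so H_1 ≅ 0.
  H_2: rank ker ∂_2 − rank ∂_3 = (4 − 3) − 1 = 0, and the invariant factors of ∂_3 are all 1, so H_2 ≅ 0.
  H_3: rank ker ∂_3 − rank ∂_4 = (1 − 1) − 0 = 0, and there is no ∂_4, so H_3 ≅ 0.

(K is a triangulation of the 3-simplex.)

Hence the Betti numbers are b_0 = 1, b_1 = 0, b_2 = 0, b_3 = 0.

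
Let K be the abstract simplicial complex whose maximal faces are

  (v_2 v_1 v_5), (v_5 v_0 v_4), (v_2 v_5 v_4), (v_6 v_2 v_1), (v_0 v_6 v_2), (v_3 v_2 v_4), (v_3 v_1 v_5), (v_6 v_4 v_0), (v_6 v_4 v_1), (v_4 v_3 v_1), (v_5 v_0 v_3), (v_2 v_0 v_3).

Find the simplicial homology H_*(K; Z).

H_0 = Z,  H_1 = Z/2,  H_2 = 0.

Fix the vertex order v_0 < v_1 < v_2 < v_3 < v_4 < v_5 < v_6 and write every simplex with vertices in increasing order. Then dim K = 2 and the simplices of K are:

  0-simplices (7): [v_0], [v_1], [v_2], [v_3], [v_4], [v_5], [v_6]
  1-simplices (18): (18 of them)
  2-simplices (12): (12 of them)

Hence C_0 ≅ Z^7, C_1 ≅ Z^18, C_2 ≅ Z^12.

The boundary map ∂_1: C_1 → C_0 is given by ∂[p,q] = [q] − [p].
As a 7×18 matrix over Z this has rank 6, with invariant factors (1,1,1,1,1,1).

∂_2: C_2 → C_1 acts by ∂[p,q,r] = [q,r] − [p,r] + [p,q]. For instance
  ∂[v_0,v_2,v_3] = [v_2,v_3] − [v_0,v_3] + [v_0,v_2],
  ∂[v_1,v_3,v_5] = [v_3,v_5] − [v_1,v_5] + [v_1,v_3].
The resulting 18×12 matrix has rank 12, and its Smith normal form has invariant factors (1,1,1,1,1,1,1,1,1,1,1,2).

From H_k ≅ ker(∂_k) / im(∂_{k+1}) we obtain:

  H_0: rank C_0 − rank ∂_1 = 7 − 6 = 1, and the invariant factors of ∂_1 are all 1, so H_0 = Z.
  H_1: rank ker ∂_1 − rank ∂_2 = (18 − 6) − 12 = 0, and ∂_2 has invariant factor 2 > 1, so H_1 = Z/2.
  H_2: rank ker ∂_2 − rank ∂_3 = (12 − 12) − 0 = 0, and there is no ∂_3, so H_2 = 0.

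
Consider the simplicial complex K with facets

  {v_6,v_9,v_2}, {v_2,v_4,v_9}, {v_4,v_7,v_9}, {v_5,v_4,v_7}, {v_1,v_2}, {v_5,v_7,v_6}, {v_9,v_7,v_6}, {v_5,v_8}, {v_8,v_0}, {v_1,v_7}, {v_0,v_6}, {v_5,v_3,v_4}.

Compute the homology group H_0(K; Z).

H_0 = Z.

K has 10 vertices, 18 edges, 7 triangles.
rank ∂_0 = 0, rank ∂_1 = 9 ⇒ b_0 = 10 − 0 − 9 = 1; all invariant factors of ∂_1 are 1 so no torsion. So H_0 = Z.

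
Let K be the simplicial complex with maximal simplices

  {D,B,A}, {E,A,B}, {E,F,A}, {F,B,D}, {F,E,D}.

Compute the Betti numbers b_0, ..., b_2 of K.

b_0 = 1, b_1 = 1, b_2 = 0.

K has 5 vertices, 10 edges, 5 triangles.
rank ∂_0 = 0, rank ∂_1 = 4 ⇒ b_0 = 5 − 0 − 4 = 1; all invariant factors of ∂_1 are 1 so no torsion. So H_0 = Z.
rank ∂_1 = 4, rank ∂_2 = 5 ⇒ b_1 = 10 − 4 − 5 = 1; all invariant factors of ∂_2 are 1 so no torsion. So H_1 = Z.
rank ∂_2 = 5, rank ∂_3 = 0 ⇒ b_2 = 5 − 5 − 0 = 0. So H_2 = 0.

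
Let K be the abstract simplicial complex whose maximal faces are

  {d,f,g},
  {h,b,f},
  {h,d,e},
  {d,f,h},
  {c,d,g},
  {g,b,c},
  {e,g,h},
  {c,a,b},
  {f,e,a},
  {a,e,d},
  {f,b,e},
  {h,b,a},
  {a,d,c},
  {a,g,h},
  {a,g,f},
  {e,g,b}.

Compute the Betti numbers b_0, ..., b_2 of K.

b_0 = 1, b_1 = 2, b_2 = 1.

Take the total order a < b < c < d < e < f < g < h on the vertex set. Then K (dimension 2) consists of the simplices:

  0-simplices (8): a, b, c, d, e, f, g, h
  1-simplices (24): ab, ac, ad, ae, af, ag, ah, bc, be, bf, bg, bh, cd, cg, de, df, dg, dh, ef, eg, eh, fg, fh, gh
  2-simplices (16): abc, abh, acd, ade, aef, afg, agh, bcg, bef, beg, bfh, cdg, deh, dfg, dfh, egh

Hence C_0 ≅ Z^8, C_1 ≅ Z^24, C_2 ≅ Z^16.

∂_1: C_1 → C_0 sends each edge [p,q] (with p < q) to q − p. For instance
  ∂bf = f − b.
This gives a 8×24 integer matrix of rank 7; reducing to Smith normal form yields diagonal entries (1,1,1,1,1,1,1).

∂_2: C_2 → C_1 sends each 2-simplex [p,q,r] to [q,r] − [p,r] + [p,q]. For instance
  ∂bfh = fh − bh + bf,
  ∂bef = ef − bf + be.
The 24×16 boundary matrix has rank 15 and Smith normal form diag(1,1,1,1,1,1,1,1,1,1,1,1,1,1,1).

From H_k ≅ ker(∂_k) / im(∂_{k+1}) we obtain:

  H_0: rank C_0 − rank ∂_1 = 8 − 7 = 1, and the invariant factors of ∂_1 are all 1, so H_0 ≅ Z.
  H_1: rank ker ∂_1 − rank ∂_2 = (24 − 7) − 15 = 2, and the invariant factors of ∂_2 are all 1, so H_1 ≅ Z^2.
  H_2: rank ker ∂_2 − rank ∂_3 = (16 − 15) − 0 = 1, and there is no ∂_3, so H_2 ≅ Z.

As a check, the Euler characteristic is 8 − 24 + 16 = 0, which agrees with 1 − 2 + 1 = 0.
(K is a triangulation of the torus T^2.)

Hence the Betti numbers are b_0 = 1, b_1 = 2, b_2 = 1.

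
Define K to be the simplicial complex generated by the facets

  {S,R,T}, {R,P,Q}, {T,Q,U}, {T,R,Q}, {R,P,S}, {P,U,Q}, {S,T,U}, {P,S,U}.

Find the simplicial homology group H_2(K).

K has 6 vertices, 12 edges, 8 triangles.
rank ∂_2 = 7, rank ∂_3 = 0 ⇒ b_2 = 8 − 7 − 0 = 1. So H_2 = Z.

H_2 ≅ Z.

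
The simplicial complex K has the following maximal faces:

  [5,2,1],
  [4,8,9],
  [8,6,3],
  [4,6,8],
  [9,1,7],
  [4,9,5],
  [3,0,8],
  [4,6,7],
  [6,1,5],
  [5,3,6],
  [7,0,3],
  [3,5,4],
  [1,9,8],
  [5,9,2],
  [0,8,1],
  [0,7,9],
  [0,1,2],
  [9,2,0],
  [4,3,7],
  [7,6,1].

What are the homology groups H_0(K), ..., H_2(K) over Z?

H_0 ≅ Z,  H_1 ≅ Z ⊕ Z_2,  H_2 = 0.

Take the total order 0 < 1 < 2 < 3 < 4 < 5 < 6 < 7 < 8 < 9 on the vertex set. Then K (dimension 2) consists of the simplices:

  0-simplices (10): [0], [1], [2], [3], [4], [5], [6], [7], [8], [9]
  1-simplices (30): (30 of them)
  2-simplices (20): (20 of them)

so the chain groups are C_0 ≅ Z^10, C_1 ≅ Z^30, C_2 ≅ Z^20.

The boundary map ∂_1: C_1 → C_0 is given by ∂[p,q] = [q] − [p]. For instance
  ∂[1,2] = [2] − [1].
The resulting 10×30 matrix has rank 9, and its Smith normal form has invariant factors (1,1,1,1,1,1,1,1,1).

∂_2: C_2 → C_1 acts by ∂[p,q,r] = [q,r] − [p,r] + [p,q]. For instance
  ∂[0,3,7] = [3,7] − [0,7] + [0,3],
  ∂[0,7,9] = [7,9] − [0,9] + [0,7].
This gives a 30×20 integer matrix of rank 20; reducing to Smith normal form yields diagonal entries (1,1,1,1,1,1,1,1,1,1,1,1,1,1,1,1,1,1,1,2).

Computing H_k = (kernel of ∂_k) / (image of ∂_{k+1}):

  H_0: rank C_0 − rank ∂_1 = 10 − 9 = 1, and the invariant factors of ∂_1 are all 1, so H_0 = Z.
  H_1: rank ker ∂_1 − rank ∂_2 = (30 − 9) − 20 = 1, and ∂_2 has invariant factor 2 > 1, so H_1 = Z ⊕ Z_2.
  H_2: rank ker ∂_2 − rank ∂_3 = (20 − 20) − 0 = 0, and there is no ∂_3, so H_2 = 0.

As a check, the Euler characteristic is 10 − 30 + 20 = 0, which agrees with 1 − 1 + 0 = 0.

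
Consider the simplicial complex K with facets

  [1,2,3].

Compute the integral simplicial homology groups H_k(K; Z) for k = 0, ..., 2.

H_0 ≅ Z,  H_1 = 0,  H_2 = 0.

Take the total order 1 < 2 < 3 on the vertex set. Then K (dimension 2) consists of the simplices:

  0-simplices (3): [1], [2], [3]
  1-simplices (3): [1,2], [1,3], [2,3]
  2-simplices (1): [1,2,3]

so the chain groups are C_0 ≅ Z^3, C_1 ≅ Z^3, C_2 ≅ Z^1.

The boundary map ∂_1: C_1 → C_0 is given by ∂[p,q] = [q] − [p].
The 3×3 boundary matrix has rank 2 and Smith normal form diag(1,1).

∂_2: C_2 → C_1 maps a triangle to the signed sum of its edges. For instance
  ∂[1,2,3] = [2,3] − [1,3] + [1,2].
As a 3×1 matrix over Z this has rank 1, with invariant factors (1).

From H_k ≅ ker(∂_k) / im(∂_{k+1}) we obtain:

  H_0: rank C_0 − rank ∂_1 = 3 − 2 = 1, and the invariant factors of ∂_1 are all 1, so H_0 ≅ Z.
  H_1: rank ker ∂_1 − rank ∂_2 = (3 − 2) − 1 = 0, and the invariant factors of ∂_2 are all 1, so H_1 ≅ 0.
  H_2: rank ker ∂_2 − rank ∂_3 = (1 − 1) − 0 = 0, and there is no ∂_3, so H_2 ≅ 0.

As a check, the Euler characteristic is 3 − 3 + 1 = 1, which agrees with 1 − 0 + 0 = 1.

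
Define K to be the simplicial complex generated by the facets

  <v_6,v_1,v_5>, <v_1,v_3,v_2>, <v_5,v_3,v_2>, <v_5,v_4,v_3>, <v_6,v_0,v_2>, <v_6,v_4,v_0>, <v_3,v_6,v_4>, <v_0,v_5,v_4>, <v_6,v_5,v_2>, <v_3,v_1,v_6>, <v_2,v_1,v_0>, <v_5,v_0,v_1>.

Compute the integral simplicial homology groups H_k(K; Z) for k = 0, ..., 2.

H_0 ≅ Z,  H_1 ≅ Z/2,  H_2 = 0.

Fix the vertex order v_0 < v_1 < v_2 < v_3 < v_4 < v_5 < v_6 and write every simplex with vertices in increasing order. Then dim K = 2 and the simplices of K are:

  0-simplices (7): [v_0], [v_1], [v_2], [v_3], [v_4], [v_5], [v_6]
  1-simplices (18): (18 of them)
  2-simplices (12): (12 of them)

Hence C_0 ≅ Z^7, C_1 ≅ Z^18, C_2 ≅ Z^12.

The boundary map ∂_1: C_1 → C_0 is given by ∂[p,q] = [q] − [p].
This gives a 7×18 integer matrix of rank 6; reducing to Smith normal form yields diagonal entries (1,1,1,1,1,1).

Boundary ∂_2: C_2 → C_1 acts by ∂[p,q,r] = [q,r] − [p,r] + [p,q]. For instance
  ∂[v_0,v_1,v_5] = [v_1,v_5] − [v_0,v_5] + [v_0,v_1],
  ∂[v_1,v_5,v_6] = [v_5,v_6] − [v_1,v_6] + [v_1,v_5].
The resulting 18×12 matrix has rank 12, and its Smith normal form has invariant factors (1,1,1,1,1,1,1,1,1,1,1,2).

Now H_k = ker ∂_k / im ∂_{k+1}, so:

  H_0: rank C_0 − rank ∂_1 = 7 − 6 = 1, and the invariant factors of ∂_1 are all 1, so H_0 = Z.
  H_1: rank ker ∂_1 − rank ∂_2 = (18 − 6) − 12 = 0, and ∂_2 has invariant factor 2 > 1, so H_1 = Z/2.
  H_2: rank ker ∂_2 − rank ∂_3 = (12 − 12) − 0 = 0, and there is no ∂_3, so H_2 = 0.

As a check, the Euler characteristic is 7 − 18 + 12 = 1, which agrees with 1 − 0 + 0 = 1.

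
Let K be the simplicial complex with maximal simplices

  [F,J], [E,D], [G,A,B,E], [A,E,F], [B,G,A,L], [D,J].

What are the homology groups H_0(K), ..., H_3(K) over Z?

H_0 = Z,  H_1 = Z,  H_2 = 0,  H_3 = 0.

K has 8 vertices, 14 edges, 8 triangles, 2 3-simplices.
rank ∂_0 = 0, rank ∂_1 = 7 ⇒ b_0 = 8 − 0 − 7 = 1; all invariant factors of ∂_1 are 1 so no torsion. So H_0 ≅ Z.
rank ∂_1 = 7, rank ∂_2 = 6 ⇒ b_1 = 14 − 7 − 6 = 1; all invariant factors of ∂_2 are 1 so no torsion. So H_1 ≅ Z.
rank ∂_2 = 6, rank ∂_3 = 2 ⇒ b_2 = 8 − 6 − 2 = 0; all invariant factors of ∂_3 are 1 so no torsion. So H_2 ≅ 0.
rank ∂_3 = 2, rank ∂_4 = 0 ⇒ b_3 = 2 − 2 − 0 = 0. So H_3 ≅ 0.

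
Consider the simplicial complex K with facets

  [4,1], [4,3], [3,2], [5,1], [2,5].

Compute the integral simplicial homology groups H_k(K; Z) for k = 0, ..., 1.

H_0 ≅ Z,  H_1 ≅ Z.

K has 5 vertices, 5 edges.
rank ∂_0 = 0, rank ∂_1 = 4 ⇒ b_0 = 5 − 0 − 4 = 1; all invariant factors of ∂_1 are 1 so no torsion. So H_0 ≅ Z.
rank ∂_1 = 4, rank ∂_2 = 0 ⇒ b_1 = 5 − 4 − 0 = 1. So H_1 ≅ Z.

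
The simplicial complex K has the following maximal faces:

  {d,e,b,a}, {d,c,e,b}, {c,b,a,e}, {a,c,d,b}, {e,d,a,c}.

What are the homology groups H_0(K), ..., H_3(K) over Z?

H_0 ≅ Z,  H_1 = 0,  H_2 = 0,  H_3 ≅ Z.

Order the vertices as a < b < c < d < e. Listing each simplex with vertices in this order, K has dimension 3 with simplices:

  0-simplices (5): a, b, c, d, e
  1-simplices (10): ab, ac, ad, ae, bc, bd, be, cd, ce, de
  2-simplices (10): abc, abd, abe, acd, ace, ade, bcd, bce, bde, cde
  3-simplices (5): abcd, abce, abde, acde, bcde

giving chain groups C_0 ≅ Z^5, C_1 ≅ Z^10, C_2 ≅ Z^10, C_3 ≅ Z^5.

∂_1: C_1 → C_0 is given by ∂[p,q] = [q] − [p].
The resulting 5×10 matrix has rank 4, and its Smith normal form has invariant factors (1,1,1,1).

The boundary map ∂_2: C_2 → C_1 sends each 2-simplex [p,q,r] to [q,r] − [p,r] + [p,q]. For instance
  ∂ade = de − ae + ad,
  ∂ace = ce − ae + ac.
The 10×10 boundary matrix has rank 6 and Smith normal form diag(1,1,1,1,1,1).

The boundary map ∂_3: C_3 → C_2 sends each 3-simplex σ to the alternating sum Σ_i (−1)^i (σ with its i-th vertex removed). For instance
  ∂abce = bce − ace + abe − abc,
  ∂acde = cde − ade + ace − acd.
The 10×5 boundary matrix has rank 4 and Smith normal form diag(1,1,1,1).

Now H_k = ker ∂_k / im ∂_{k+1}, so:

  H_0: rank C_0 − rank ∂_1 = 5 − 4 = 1, and the invariant factors of ∂_1 are all 1, so H_0 ≅ Z.
  H_1: rank ker ∂_1 − rank ∂_2 = (10 − 4) − 6 = 0, and the invariant factors of ∂_2 are all 1, so H_1 ≅ 0.
  H_2: rank ker ∂_2 − rank ∂_3 = (10 − 6) − 4 = 0, and the invariant factors of ∂_3 are all 1, so H_2 ≅ 0.
  H_3: rank ker ∂_3 − rank ∂_4 = (5 − 4) − 0 = 1, and there is no ∂_4, so H_3 ≅ Z.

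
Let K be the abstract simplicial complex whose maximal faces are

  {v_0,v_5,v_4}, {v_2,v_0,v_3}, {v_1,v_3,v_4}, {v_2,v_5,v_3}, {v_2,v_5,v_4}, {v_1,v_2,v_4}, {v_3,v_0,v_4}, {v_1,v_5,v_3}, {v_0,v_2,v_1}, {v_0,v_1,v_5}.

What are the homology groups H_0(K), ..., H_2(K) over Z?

K has 6 vertices, 15 edges, 10 triangles.
rank ∂_0 = 0, rank ∂_1 = 5 ⇒ b_0 = 6 − 0 − 5 = 1; all invariant factors of ∂_1 are 1 so no torsion. So H_0 ≅ Z.
rank ∂_1 = 5, rank ∂_2 = 10 ⇒ b_1 = 15 − 5 − 10 = 0; ∂_2 has invariant factor(s) [2] giving torsion. So H_1 ≅ Z_2.
rank ∂_2 = 10, rank ∂_3 = 0 ⇒ b_2 = 10 − 10 − 0 = 0. So H_2 ≅ 0.

H_0 ≅ Z,  H_1 ≅ Z_2,  H_2 = 0.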